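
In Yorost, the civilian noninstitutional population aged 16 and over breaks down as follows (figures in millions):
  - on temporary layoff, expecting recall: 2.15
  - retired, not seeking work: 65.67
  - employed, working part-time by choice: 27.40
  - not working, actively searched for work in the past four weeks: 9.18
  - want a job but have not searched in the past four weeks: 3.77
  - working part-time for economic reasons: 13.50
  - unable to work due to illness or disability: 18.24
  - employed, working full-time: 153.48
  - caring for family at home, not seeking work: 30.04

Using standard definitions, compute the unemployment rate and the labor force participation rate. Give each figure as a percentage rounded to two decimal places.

Unemployment rate ≈ 5.51%; labor force participation rate ≈ 63.60%.

Employed = 27.40 + 13.50 + 153.48 = 194.38 million (anyone who worked, including part-time for economic reasons, counts as employed).
Unemployed = 2.15 + 9.18 = 11.33 million (jobless and actively searching, or on temporary layoff).
Labor force = 194.38 + 11.33 = 205.71 million.
Not in labor force = 65.67 + 3.77 + 18.24 + 30.04 = 117.72 million (those not working and not actively searching are outside the labor force — including those who want a job but have given up searching).
Civilian working-age population = 205.71 + 117.72 = 323.43 million.
Unemployment rate = 11.33 / 205.71 = 5.51%.
Labor force participation rate = 205.71 / 323.43 = 63.60%.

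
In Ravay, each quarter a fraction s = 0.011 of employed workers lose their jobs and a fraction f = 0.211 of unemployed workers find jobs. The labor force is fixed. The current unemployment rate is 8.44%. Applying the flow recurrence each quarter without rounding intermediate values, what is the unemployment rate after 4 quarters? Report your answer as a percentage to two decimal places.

With a fixed labor force, u_{t+1} = u_t + s·(1−u_t) − f·u_t = u_t·(1−s−f) + s.
Here 1−s−f = 0.778 and s = 0.011.
u_1 = 0.084400 × 0.778 + 0.011 = 0.076663.
u_2 = 0.076663 × 0.778 + 0.011 = 0.070644.
u_3 = 0.070644 × 0.778 + 0.011 = 0.065961.
u_4 = 0.065961 × 0.778 + 0.011 = 0.062318.

Unemployment rate after four quarters ≈ 6.23%.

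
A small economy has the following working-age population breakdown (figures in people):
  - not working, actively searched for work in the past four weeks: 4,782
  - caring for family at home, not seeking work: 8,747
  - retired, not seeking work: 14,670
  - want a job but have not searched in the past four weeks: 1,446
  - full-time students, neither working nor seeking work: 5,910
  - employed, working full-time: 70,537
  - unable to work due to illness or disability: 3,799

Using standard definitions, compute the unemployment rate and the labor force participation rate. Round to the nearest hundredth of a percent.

Unemployment rate ≈ 6.35%; labor force participation rate ≈ 68.54%.

Employed = 70,537.
Unemployed = 4,782.
Labor force = 70,537 + 4,782 = 75,319.
Not in labor force = 8,747 + 14,670 + 1,446 + 5,910 + 3,799 = 34,572 (those not working and not actively searching are outside the labor force — including those who want a job but have given up searching).
Civilian working-age population = 75,319 + 34,572 = 109,891.
Unemployment rate = 4,782 / 75,319 = 6.35%.
Labor force participation rate = 75,319 / 109,891 = 68.54%.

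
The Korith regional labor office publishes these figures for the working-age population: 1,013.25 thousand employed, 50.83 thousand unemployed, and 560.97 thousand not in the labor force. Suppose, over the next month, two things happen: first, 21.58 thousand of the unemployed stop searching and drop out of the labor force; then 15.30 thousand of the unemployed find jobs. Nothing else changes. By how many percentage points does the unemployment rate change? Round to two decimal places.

Initially, labor force = 1,013.25 + 50.83 = 1,064.08 thousand, so u = 50.83/1,064.08 = 4.78%.
After the first change, unemployed and labor force both fall by 21.58 → E = 1,013.25, U = 29.25, labor force = 1,042.50 thousand.
After the second change, unemployed falls and employed rises by 15.30; labor force unchanged → E = 1,028.55, U = 13.95, labor force = 1,042.50 thousand.
New unemployment rate = 13.95 / 1,042.50 = 1.34%.
Change = 1.34% − 4.78% = −3.44 percentage points.

The unemployment rate changes by −3.44 percentage points.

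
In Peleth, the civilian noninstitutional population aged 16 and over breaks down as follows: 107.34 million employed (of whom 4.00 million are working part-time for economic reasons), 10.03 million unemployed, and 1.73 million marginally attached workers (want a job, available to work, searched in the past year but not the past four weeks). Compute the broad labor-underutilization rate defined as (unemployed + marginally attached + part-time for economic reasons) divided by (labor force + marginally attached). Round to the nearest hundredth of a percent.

Broad underutilization rate ≈ 13.23%.

Labor force = 107.34 + 10.03 = 117.37 million.
Numerator = 10.03 + 1.73 + 4.00 = 15.76 million.
Denominator = 117.37 + 1.73 = 119.10 million.
Broad rate = 15.76 / 119.10 = 13.23%.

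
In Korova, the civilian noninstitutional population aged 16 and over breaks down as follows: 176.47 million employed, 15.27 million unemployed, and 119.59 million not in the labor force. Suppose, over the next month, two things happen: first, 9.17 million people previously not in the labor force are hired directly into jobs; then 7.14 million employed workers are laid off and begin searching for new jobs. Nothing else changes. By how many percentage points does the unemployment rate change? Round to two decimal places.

The unemployment rate changes by +3.19 percentage points.

Initially, labor force = 176.47 + 15.27 = 191.74 million, so u = 15.27/191.74 = 7.96%.
After the first change, employed and labor force both rise by 9.17; unemployed unchanged → E = 185.64, U = 15.27, labor force = 200.91 million.
After the second change, employed falls and unemployed rises by 7.14; labor force unchanged → E = 178.50, U = 22.41, labor force = 200.91 million.
New unemployment rate = 22.41 / 200.91 = 11.15%.
Change = 11.15% − 7.96% = +3.19 percentage points.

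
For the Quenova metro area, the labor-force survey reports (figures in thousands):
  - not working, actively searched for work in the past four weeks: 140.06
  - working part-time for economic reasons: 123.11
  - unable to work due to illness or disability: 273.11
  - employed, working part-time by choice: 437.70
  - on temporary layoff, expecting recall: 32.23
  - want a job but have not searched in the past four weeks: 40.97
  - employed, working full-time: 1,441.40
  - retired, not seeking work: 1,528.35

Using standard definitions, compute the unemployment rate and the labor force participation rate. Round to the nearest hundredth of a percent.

Unemployment rate ≈ 7.92%; labor force participation rate ≈ 54.13%.

Employed = 123.11 + 437.70 + 1,441.40 = 2,002.21 thousand (anyone who worked, including part-time for economic reasons, counts as employed).
Unemployed = 140.06 + 32.23 = 172.29 thousand (jobless and actively searching, or on temporary layoff).
Labor force = 2,002.21 + 172.29 = 2,174.50 thousand.
Not in labor force = 273.11 + 40.97 + 1,528.35 = 1,842.43 thousand (those not working and not actively searching are outside the labor force — including those who want a job but have given up searching).
Civilian working-age population = 2,174.50 + 1,842.43 = 4,016.93 thousand.
Unemployment rate = 172.29 / 2,174.50 = 7.92%.
Labor force participation rate = 2,174.50 / 4,016.93 = 54.13%.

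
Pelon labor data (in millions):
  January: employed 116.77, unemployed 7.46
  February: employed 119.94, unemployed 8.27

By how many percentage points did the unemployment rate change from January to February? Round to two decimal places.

January: labor force = 116.77 + 7.46 = 124.23; u = 7.46/124.23 = 6.00%.
February: labor force = 119.94 + 8.27 = 128.21; u = 8.27/128.21 = 6.45%.
Change = 6.45% − 6.00% = +0.45 pp.

The unemployment rate changed by +0.45 percentage points.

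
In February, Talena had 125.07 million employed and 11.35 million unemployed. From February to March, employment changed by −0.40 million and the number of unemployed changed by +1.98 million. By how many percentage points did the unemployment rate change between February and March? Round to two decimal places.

The unemployment rate changed by +1.34 percentage points.

February: labor force = 125.07 + 11.35 = 136.42; u = 11.35/136.42 = 8.32%.
March: labor force = 124.67 + 13.33 = 138.00; u = 13.33/138.00 = 9.66%.
Change = 9.66% − 8.32% = +1.34 pp.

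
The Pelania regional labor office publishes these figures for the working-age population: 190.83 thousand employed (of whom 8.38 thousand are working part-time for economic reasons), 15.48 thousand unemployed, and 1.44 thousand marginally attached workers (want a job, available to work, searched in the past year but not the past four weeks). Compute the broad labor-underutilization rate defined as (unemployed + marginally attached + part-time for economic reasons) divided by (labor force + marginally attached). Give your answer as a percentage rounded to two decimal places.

Broad underutilization rate ≈ 12.18%.

Labor force = 190.83 + 15.48 = 206.31 thousand.
Numerator = 15.48 + 1.44 + 8.38 = 25.30 thousand.
Denominator = 206.31 + 1.44 = 207.75 thousand.
Broad rate = 25.30 / 207.75 = 12.18%.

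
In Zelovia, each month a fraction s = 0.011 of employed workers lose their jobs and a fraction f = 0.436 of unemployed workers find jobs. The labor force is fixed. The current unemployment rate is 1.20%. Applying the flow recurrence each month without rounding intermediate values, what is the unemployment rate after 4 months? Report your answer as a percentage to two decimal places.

Unemployment rate after four months ≈ 2.34%.

With a fixed labor force, u_{t+1} = u_t + s·(1−u_t) − f·u_t = u_t·(1−s−f) + s.
Here 1−s−f = 0.553 and s = 0.011.
u_1 = 0.012000 × 0.553 + 0.011 = 0.017636.
u_2 = 0.017636 × 0.553 + 0.011 = 0.020753.
u_3 = 0.020753 × 0.553 + 0.011 = 0.022476.
u_4 = 0.022476 × 0.553 + 0.011 = 0.023429.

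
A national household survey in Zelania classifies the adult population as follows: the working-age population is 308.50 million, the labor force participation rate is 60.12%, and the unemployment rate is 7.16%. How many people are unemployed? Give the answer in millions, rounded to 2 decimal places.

Labor force = 0.6012 × 308.50 = 185.47 million.
Unemployed = 0.0716 × 185.47 ≈ 13.28 million.

About 13.28 million are unemployed.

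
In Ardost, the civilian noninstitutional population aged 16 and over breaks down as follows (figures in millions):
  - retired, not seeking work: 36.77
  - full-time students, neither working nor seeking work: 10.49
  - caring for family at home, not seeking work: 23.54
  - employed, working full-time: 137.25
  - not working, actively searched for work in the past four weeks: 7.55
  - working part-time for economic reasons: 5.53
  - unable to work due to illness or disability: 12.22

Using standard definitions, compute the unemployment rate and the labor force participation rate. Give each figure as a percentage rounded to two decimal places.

Employed = 137.25 + 5.53 = 142.78 million (anyone who worked, including part-time for economic reasons, counts as employed).
Unemployed = 7.55 million.
Labor force = 142.78 + 7.55 = 150.33 million.
Not in labor force = 36.77 + 10.49 + 23.54 + 12.22 = 83.02 million (those not working and not actively searching are outside the labor force).
Civilian working-age population = 150.33 + 83.02 = 233.35 million.
Unemployment rate = 7.55 / 150.33 = 5.02%.
Labor force participation rate = 150.33 / 233.35 = 64.42%.

Unemployment rate ≈ 5.02%; labor force participation rate ≈ 64.42%.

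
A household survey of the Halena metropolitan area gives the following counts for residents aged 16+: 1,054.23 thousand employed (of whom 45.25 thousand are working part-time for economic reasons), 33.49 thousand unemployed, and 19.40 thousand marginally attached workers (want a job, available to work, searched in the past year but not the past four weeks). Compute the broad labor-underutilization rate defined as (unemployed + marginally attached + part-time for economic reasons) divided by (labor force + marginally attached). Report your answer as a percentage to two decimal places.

Labor force = 1,054.23 + 33.49 = 1,087.72 thousand.
Numerator = 33.49 + 19.40 + 45.25 = 98.14 thousand.
Denominator = 1,087.72 + 19.40 = 1,107.12 thousand.
Broad rate = 98.14 / 1,107.12 = 8.86%.

Broad underutilization rate ≈ 8.86%.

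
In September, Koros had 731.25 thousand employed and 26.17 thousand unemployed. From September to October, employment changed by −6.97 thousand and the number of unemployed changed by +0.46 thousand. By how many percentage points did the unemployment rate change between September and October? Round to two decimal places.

September: labor force = 731.25 + 26.17 = 757.42; u = 26.17/757.42 = 3.46%.
October: labor force = 724.28 + 26.63 = 750.91; u = 26.63/750.91 = 3.55%.
Change = 3.55% − 3.46% = +0.09 pp.

The unemployment rate changed by +0.09 percentage points.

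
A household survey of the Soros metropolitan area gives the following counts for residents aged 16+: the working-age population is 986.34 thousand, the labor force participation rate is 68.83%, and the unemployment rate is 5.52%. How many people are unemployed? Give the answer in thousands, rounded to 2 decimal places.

About 37.48 thousand are unemployed.

Labor force = 0.6883 × 986.34 = 678.90 thousand.
Unemployed = 0.0552 × 678.90 ≈ 37.48 thousand.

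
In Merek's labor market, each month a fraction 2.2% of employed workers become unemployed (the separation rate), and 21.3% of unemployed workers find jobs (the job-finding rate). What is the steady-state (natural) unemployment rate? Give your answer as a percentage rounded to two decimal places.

Steady-state unemployment rate ≈ 9.36%.

At steady state the flows balance: s·E = f·U, so U/(E+U) = s/(s+f).
u* = 2.2 / (2.2 + 21.3) = 2.2 / 23.50 = 9.36%.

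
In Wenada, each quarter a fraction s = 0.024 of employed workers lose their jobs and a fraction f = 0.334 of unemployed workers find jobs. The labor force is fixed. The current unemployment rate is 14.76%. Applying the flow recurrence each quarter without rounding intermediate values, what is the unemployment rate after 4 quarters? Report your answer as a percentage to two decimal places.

Unemployment rate after four quarters ≈ 8.07%.

With a fixed labor force, u_{t+1} = u_t + s·(1−u_t) − f·u_t = u_t·(1−s−f) + s.
Here 1−s−f = 0.642 and s = 0.024.
u_1 = 0.147600 × 0.642 + 0.024 = 0.118759.
u_2 = 0.118759 × 0.642 + 0.024 = 0.100243.
u_3 = 0.100243 × 0.642 + 0.024 = 0.088356.
u_4 = 0.088356 × 0.642 + 0.024 = 0.080725.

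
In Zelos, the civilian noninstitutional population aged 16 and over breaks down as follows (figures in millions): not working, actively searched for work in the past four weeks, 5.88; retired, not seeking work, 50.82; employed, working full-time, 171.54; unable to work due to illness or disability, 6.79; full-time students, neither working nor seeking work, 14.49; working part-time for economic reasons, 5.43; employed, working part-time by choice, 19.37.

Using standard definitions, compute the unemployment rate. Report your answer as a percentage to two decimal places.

Employed = 171.54 + 5.43 + 19.37 = 196.34 million (anyone who worked, including part-time for economic reasons, counts as employed).
Unemployed = 5.88 million.
Labor force = 196.34 + 5.88 = 202.22 million.
Unemployment rate = 5.88 / 202.22 = 2.91%.

Unemployment rate ≈ 2.91%.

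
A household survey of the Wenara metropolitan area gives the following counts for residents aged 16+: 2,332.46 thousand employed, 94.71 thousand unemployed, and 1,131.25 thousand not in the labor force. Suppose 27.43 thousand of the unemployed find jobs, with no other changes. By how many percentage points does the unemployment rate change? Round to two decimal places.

Initially, labor force = 2,332.46 + 94.71 = 2,427.17 thousand, so u = 94.71/2,427.17 = 3.90%.
After the change, unemployed falls and employed rises by 27.43; labor force unchanged → E = 2,359.89, U = 67.28, labor force = 2,427.17 thousand.
New unemployment rate = 67.28 / 2,427.17 = 2.77%.
Change = 2.77% − 3.90% = −1.13 percentage points.

The unemployment rate changes by −1.13 percentage points.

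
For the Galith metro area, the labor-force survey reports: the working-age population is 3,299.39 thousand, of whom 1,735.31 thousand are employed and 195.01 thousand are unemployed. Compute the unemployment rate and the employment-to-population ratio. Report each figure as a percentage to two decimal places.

Unemployment rate ≈ 10.10%; employment-population ratio ≈ 52.59%.

Labor force = employed + unemployed = 1,735.31 + 195.01 = 1,930.32 thousand.
Unemployment rate = 195.01 / 1,930.32 = 10.10%.
Employment-population ratio = 1,735.31 / 3,299.39 = 52.59%.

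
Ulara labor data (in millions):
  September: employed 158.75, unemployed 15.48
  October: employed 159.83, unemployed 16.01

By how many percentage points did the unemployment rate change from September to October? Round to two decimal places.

The unemployment rate changed by +0.22 percentage points.

September: labor force = 158.75 + 15.48 = 174.23; u = 15.48/174.23 = 8.88%.
October: labor force = 159.83 + 16.01 = 175.84; u = 16.01/175.84 = 9.10%.
Change = 9.10% − 8.88% = +0.22 pp.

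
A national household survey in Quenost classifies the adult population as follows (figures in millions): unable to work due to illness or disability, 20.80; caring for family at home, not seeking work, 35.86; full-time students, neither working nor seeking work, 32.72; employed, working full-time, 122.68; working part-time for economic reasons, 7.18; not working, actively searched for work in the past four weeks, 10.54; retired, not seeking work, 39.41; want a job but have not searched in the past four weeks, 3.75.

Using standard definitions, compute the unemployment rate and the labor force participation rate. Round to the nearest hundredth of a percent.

Employed = 122.68 + 7.18 = 129.86 million (anyone who worked, including part-time for economic reasons, counts as employed).
Unemployed = 10.54 million.
Labor force = 129.86 + 10.54 = 140.40 million.
Not in labor force = 20.80 + 35.86 + 32.72 + 39.41 + 3.75 = 132.54 million (those not working and not actively searching are outside the labor force — including those who want a job but have given up searching).
Civilian working-age population = 140.40 + 132.54 = 272.94 million.
Unemployment rate = 10.54 / 140.40 = 7.51%.
Labor force participation rate = 140.40 / 272.94 = 51.44%.

Unemployment rate ≈ 7.51%; labor force participation rate ≈ 51.44%.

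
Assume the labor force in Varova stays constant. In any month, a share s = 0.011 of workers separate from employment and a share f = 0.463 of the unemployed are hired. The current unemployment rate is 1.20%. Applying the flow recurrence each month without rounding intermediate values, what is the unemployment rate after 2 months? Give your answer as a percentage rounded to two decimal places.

With a fixed labor force, u_{t+1} = u_t + s·(1−u_t) − f·u_t = u_t·(1−s−f) + s.
Here 1−s−f = 0.526 and s = 0.011.
u_1 = 0.012000 × 0.526 + 0.011 = 0.017312.
u_2 = 0.017312 × 0.526 + 0.011 = 0.020106.

Unemployment rate after two months ≈ 2.01%.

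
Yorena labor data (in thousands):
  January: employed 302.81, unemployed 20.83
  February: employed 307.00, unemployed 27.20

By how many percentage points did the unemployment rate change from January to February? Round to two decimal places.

The unemployment rate changed by +1.70 percentage points.

January: labor force = 302.81 + 20.83 = 323.64; u = 20.83/323.64 = 6.44%.
February: labor force = 307.00 + 27.20 = 334.20; u = 27.20/334.20 = 8.14%.
Change = 8.14% − 6.44% = +1.70 pp.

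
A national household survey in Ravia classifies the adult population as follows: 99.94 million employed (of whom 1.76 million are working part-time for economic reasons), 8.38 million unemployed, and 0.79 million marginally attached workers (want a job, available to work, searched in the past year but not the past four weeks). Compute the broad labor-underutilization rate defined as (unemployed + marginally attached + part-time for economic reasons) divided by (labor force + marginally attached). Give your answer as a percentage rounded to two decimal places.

Broad underutilization rate ≈ 10.02%.

Labor force = 99.94 + 8.38 = 108.32 million.
Numerator = 8.38 + 0.79 + 1.76 = 10.93 million.
Denominator = 108.32 + 0.79 = 109.11 million.
Broad rate = 10.93 / 109.11 = 10.02%.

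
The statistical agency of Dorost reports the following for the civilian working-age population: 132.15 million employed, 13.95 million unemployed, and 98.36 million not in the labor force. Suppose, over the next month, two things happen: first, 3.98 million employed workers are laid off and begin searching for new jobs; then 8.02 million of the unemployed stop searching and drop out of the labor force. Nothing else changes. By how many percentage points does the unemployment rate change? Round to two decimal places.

Initially, labor force = 132.15 + 13.95 = 146.10 million, so u = 13.95/146.10 = 9.55%.
After the first change, employed falls and unemployed rises by 3.98; labor force unchanged → E = 128.17, U = 17.93, labor force = 146.10 million.
After the second change, unemployed and labor force both fall by 8.02 → E = 128.17, U = 9.91, labor force = 138.08 million.
New unemployment rate = 9.91 / 138.08 = 7.18%.
Change = 7.18% − 9.55% = −2.37 percentage points.

The unemployment rate changes by −2.37 percentage points.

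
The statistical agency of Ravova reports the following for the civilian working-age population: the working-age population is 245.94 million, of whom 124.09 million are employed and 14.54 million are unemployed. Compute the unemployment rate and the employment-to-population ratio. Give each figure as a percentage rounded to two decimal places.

Labor force = employed + unemployed = 124.09 + 14.54 = 138.63 million.
Unemployment rate = 14.54 / 138.63 = 10.49%.
Employment-population ratio = 124.09 / 245.94 = 50.46%.

Unemployment rate ≈ 10.49%; employment-population ratio ≈ 50.46%.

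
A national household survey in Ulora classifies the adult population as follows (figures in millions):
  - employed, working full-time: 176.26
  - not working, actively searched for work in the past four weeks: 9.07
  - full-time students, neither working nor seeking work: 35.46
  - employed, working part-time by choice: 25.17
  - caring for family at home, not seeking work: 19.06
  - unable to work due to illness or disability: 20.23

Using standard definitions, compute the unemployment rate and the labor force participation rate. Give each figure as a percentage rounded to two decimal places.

Employed = 176.26 + 25.17 = 201.43 million.
Unemployed = 9.07 million.
Labor force = 201.43 + 9.07 = 210.50 million.
Not in labor force = 35.46 + 19.06 + 20.23 = 74.75 million (those not working and not actively searching are outside the labor force).
Civilian working-age population = 210.50 + 74.75 = 285.25 million.
Unemployment rate = 9.07 / 210.50 = 4.31%.
Labor force participation rate = 210.50 / 285.25 = 73.79%.

Unemployment rate ≈ 4.31%; labor force participation rate ≈ 73.79%.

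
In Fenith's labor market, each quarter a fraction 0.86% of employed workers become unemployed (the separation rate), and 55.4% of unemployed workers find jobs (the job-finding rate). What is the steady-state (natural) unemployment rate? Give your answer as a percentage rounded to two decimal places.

Steady-state unemployment rate ≈ 1.53%.

At steady state the flows balance: s·E = f·U, so U/(E+U) = s/(s+f).
u* = 0.86 / (0.86 + 55.4) = 0.86 / 56.26 = 1.53%.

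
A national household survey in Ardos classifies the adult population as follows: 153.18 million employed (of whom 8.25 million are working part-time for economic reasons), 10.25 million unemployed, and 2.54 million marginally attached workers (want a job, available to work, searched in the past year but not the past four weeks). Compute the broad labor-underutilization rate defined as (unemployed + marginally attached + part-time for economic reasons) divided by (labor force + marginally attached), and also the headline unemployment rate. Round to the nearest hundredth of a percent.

Labor force = 153.18 + 10.25 = 163.43 million.
Numerator = 10.25 + 2.54 + 8.25 = 21.04 million.
Denominator = 163.43 + 2.54 = 165.97 million.
Broad rate = 21.04 / 165.97 = 12.68%.
Headline unemployment rate = 10.25 / 163.43 = 6.27%.

Broad underutilization rate ≈ 12.68%; headline unemployment rate ≈ 6.27%.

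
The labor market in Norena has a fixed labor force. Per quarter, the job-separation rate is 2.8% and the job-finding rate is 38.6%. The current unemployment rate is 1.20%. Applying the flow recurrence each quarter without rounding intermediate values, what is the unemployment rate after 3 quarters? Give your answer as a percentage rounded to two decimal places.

With a fixed labor force, u_{t+1} = u_t + s·(1−u_t) − f·u_t = u_t·(1−s−f) + s.
Here 1−s−f = 0.586 and s = 0.028.
u_1 = 0.012000 × 0.586 + 0.028 = 0.035032.
u_2 = 0.035032 × 0.586 + 0.028 = 0.048529.
u_3 = 0.048529 × 0.586 + 0.028 = 0.056438.

Unemployment rate after three quarters ≈ 5.64%.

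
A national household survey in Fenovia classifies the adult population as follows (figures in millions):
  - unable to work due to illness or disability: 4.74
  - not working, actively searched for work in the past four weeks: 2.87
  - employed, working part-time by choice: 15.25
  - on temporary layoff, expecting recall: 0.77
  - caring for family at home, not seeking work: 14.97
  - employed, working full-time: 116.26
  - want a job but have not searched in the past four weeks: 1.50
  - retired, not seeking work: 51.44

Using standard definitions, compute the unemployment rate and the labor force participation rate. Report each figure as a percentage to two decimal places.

Unemployment rate ≈ 2.69%; labor force participation rate ≈ 65.04%.

Employed = 15.25 + 116.26 = 131.51 million.
Unemployed = 2.87 + 0.77 = 3.64 million (jobless and actively searching, or on temporary layoff).
Labor force = 131.51 + 3.64 = 135.15 million.
Not in labor force = 4.74 + 14.97 + 1.50 + 51.44 = 72.65 million (those not working and not actively searching are outside the labor force — including those who want a job but have given up searching).
Civilian working-age population = 135.15 + 72.65 = 207.80 million.
Unemployment rate = 3.64 / 135.15 = 2.69%.
Labor force participation rate = 135.15 / 207.80 = 65.04%.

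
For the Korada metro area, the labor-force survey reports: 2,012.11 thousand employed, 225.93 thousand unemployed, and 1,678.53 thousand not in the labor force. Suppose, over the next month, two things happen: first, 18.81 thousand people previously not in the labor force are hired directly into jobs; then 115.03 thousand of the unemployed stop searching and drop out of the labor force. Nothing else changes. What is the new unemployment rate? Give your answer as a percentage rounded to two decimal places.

New unemployment rate ≈ 5.18%.

Initially, labor force = 2,012.11 + 225.93 = 2,238.04 thousand, so u = 225.93/2,238.04 = 10.09%.
After the first change, employed and labor force both rise by 18.81; unemployed unchanged → E = 2,030.92, U = 225.93, labor force = 2,256.85 thousand.
After the second change, unemployed and labor force both fall by 115.03 → E = 2,030.92, U = 110.90, labor force = 2,141.82 thousand.
New unemployment rate = 110.90 / 2,141.82 = 5.18%.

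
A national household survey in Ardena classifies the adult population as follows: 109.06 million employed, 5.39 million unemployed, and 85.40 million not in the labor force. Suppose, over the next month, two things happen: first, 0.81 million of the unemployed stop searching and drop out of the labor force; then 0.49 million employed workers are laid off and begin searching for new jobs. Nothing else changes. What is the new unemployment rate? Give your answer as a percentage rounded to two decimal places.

Initially, labor force = 109.06 + 5.39 = 114.45 million, so u = 5.39/114.45 = 4.71%.
After the first change, unemployed and labor force both fall by 0.81 → E = 109.06, U = 4.58, labor force = 113.64 million.
After the second change, employed falls and unemployed rises by 0.49; labor force unchanged → E = 108.57, U = 5.07, labor force = 113.64 million.
New unemployment rate = 5.07 / 113.64 = 4.46%.

New unemployment rate ≈ 4.46%.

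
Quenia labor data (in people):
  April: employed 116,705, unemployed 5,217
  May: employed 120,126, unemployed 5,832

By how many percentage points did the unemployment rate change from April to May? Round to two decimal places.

April: labor force = 116,705 + 5,217 = 121,922; u = 5,217/121,922 = 4.28%.
May: labor force = 120,126 + 5,832 = 125,958; u = 5,832/125,958 = 4.63%.
Change = 4.63% − 4.28% = +0.35 pp.

The unemployment rate changed by +0.35 percentage points.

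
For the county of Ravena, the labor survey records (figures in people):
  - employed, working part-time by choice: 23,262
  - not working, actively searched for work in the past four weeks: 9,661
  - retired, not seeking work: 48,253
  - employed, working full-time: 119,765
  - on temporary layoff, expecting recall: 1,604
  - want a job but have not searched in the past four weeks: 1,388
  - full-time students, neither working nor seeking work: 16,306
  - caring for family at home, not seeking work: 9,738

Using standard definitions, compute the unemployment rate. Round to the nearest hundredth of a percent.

Employed = 23,262 + 119,765 = 143,027.
Unemployed = 9,661 + 1,604 = 11,265 (jobless and actively searching, or on temporary layoff).
Labor force = 143,027 + 11,265 = 154,292.
Unemployment rate = 11,265 / 154,292 = 7.30%.

Unemployment rate ≈ 7.30%.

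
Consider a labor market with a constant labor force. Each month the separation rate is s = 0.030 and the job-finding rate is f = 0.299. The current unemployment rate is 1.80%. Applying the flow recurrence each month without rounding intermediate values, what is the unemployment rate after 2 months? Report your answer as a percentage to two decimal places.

Unemployment rate after two months ≈ 5.82%.

With a fixed labor force, u_{t+1} = u_t + s·(1−u_t) − f·u_t = u_t·(1−s−f) + s.
Here 1−s−f = 0.671 and s = 0.030.
u_1 = 0.018000 × 0.671 + 0.030 = 0.042078.
u_2 = 0.042078 × 0.671 + 0.030 = 0.058234.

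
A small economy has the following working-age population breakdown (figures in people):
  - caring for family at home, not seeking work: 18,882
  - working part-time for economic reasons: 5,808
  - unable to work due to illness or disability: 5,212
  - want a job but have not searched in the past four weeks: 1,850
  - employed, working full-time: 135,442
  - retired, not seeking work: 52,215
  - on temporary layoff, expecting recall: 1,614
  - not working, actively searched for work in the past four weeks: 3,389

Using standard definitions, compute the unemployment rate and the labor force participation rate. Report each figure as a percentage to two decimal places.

Unemployment rate ≈ 3.42%; labor force participation rate ≈ 65.17%.

Employed = 5,808 + 135,442 = 141,250 (anyone who worked, including part-time for economic reasons, counts as employed).
Unemployed = 1,614 + 3,389 = 5,003 (jobless and actively searching, or on temporary layoff).
Labor force = 141,250 + 5,003 = 146,253.
Not in labor force = 18,882 + 5,212 + 1,850 + 52,215 = 78,159 (those not working and not actively searching are outside the labor force — including those who want a job but have given up searching).
Civilian working-age population = 146,253 + 78,159 = 224,412.
Unemployment rate = 5,003 / 146,253 = 3.42%.
Labor force participation rate = 146,253 / 224,412 = 65.17%.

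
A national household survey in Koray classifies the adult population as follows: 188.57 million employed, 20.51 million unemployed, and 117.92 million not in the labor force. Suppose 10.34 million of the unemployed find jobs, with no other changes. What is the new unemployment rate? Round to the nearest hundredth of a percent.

Initially, labor force = 188.57 + 20.51 = 209.08 million, so u = 20.51/209.08 = 9.81%.
After the change, unemployed falls and employed rises by 10.34; labor force unchanged → E = 198.91, U = 10.17, labor force = 209.08 million.
New unemployment rate = 10.17 / 209.08 = 4.86%.

New unemployment rate ≈ 4.86%.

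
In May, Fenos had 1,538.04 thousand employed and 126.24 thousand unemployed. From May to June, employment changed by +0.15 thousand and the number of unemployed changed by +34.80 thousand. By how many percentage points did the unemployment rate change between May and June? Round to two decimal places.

The unemployment rate changed by +1.89 percentage points.

May: labor force = 1,538.04 + 126.24 = 1,664.28; u = 126.24/1,664.28 = 7.59%.
June: labor force = 1,538.19 + 161.04 = 1,699.23; u = 161.04/1,699.23 = 9.48%.
Change = 9.48% − 7.59% = +1.89 pp.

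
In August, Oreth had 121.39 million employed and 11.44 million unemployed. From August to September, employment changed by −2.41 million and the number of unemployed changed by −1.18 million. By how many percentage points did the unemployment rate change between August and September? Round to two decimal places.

The unemployment rate changed by −0.67 percentage points.

August: labor force = 121.39 + 11.44 = 132.83; u = 11.44/132.83 = 8.61%.
September: labor force = 118.98 + 10.26 = 129.24; u = 10.26/129.24 = 7.94%.
Change = 7.94% − 8.61% = −0.67 pp.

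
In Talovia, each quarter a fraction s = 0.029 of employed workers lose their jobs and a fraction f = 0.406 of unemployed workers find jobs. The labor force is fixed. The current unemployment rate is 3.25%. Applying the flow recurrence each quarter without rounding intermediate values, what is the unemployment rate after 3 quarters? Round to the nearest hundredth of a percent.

Unemployment rate after three quarters ≈ 6.05%.

With a fixed labor force, u_{t+1} = u_t + s·(1−u_t) − f·u_t = u_t·(1−s−f) + s.
Here 1−s−f = 0.565 and s = 0.029.
u_1 = 0.032500 × 0.565 + 0.029 = 0.047363.
u_2 = 0.047363 × 0.565 + 0.029 = 0.055760.
u_3 = 0.055760 × 0.565 + 0.029 = 0.060504.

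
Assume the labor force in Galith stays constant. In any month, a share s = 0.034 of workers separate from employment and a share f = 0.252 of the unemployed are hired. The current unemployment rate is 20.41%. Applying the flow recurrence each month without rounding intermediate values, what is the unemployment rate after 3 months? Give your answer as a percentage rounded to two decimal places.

Unemployment rate after three months ≈ 14.99%.

With a fixed labor force, u_{t+1} = u_t + s·(1−u_t) − f·u_t = u_t·(1−s−f) + s.
Here 1−s−f = 0.714 and s = 0.034.
u_1 = 0.204100 × 0.714 + 0.034 = 0.179727.
u_2 = 0.179727 × 0.714 + 0.034 = 0.162325.
u_3 = 0.162325 × 0.714 + 0.034 = 0.149900.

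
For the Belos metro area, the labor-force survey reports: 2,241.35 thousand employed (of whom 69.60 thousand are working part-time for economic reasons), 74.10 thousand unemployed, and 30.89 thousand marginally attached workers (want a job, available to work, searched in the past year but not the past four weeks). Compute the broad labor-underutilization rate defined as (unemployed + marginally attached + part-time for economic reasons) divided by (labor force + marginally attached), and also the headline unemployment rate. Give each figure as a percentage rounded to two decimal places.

Broad underutilization rate ≈ 7.44%; headline unemployment rate ≈ 3.20%.

Labor force = 2,241.35 + 74.10 = 2,315.45 thousand.
Numerator = 74.10 + 30.89 + 69.60 = 174.59 thousand.
Denominator = 2,315.45 + 30.89 = 2,346.34 thousand.
Broad rate = 174.59 / 2,346.34 = 7.44%.
Headline unemployment rate = 74.10 / 2,315.45 = 3.20%.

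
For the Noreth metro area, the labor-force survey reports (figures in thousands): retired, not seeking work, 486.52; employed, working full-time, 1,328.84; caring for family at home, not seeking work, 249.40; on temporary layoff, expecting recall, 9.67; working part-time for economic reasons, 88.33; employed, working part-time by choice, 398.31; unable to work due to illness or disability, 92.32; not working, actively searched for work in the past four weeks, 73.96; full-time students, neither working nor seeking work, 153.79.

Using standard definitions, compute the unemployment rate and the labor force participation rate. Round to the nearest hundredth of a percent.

Employed = 1,328.84 + 88.33 + 398.31 = 1,815.48 thousand (anyone who worked, including part-time for economic reasons, counts as employed).
Unemployed = 9.67 + 73.96 = 83.63 thousand (jobless and actively searching, or on temporary layoff).
Labor force = 1,815.48 + 83.63 = 1,899.11 thousand.
Not in labor force = 486.52 + 249.40 + 92.32 + 153.79 = 982.03 thousand (those not working and not actively searching are outside the labor force).
Civilian working-age population = 1,899.11 + 982.03 = 2,881.14 thousand.
Unemployment rate = 83.63 / 1,899.11 = 4.40%.
Labor force participation rate = 1,899.11 / 2,881.14 = 65.92%.

Unemployment rate ≈ 4.40%; labor force participation rate ≈ 65.92%.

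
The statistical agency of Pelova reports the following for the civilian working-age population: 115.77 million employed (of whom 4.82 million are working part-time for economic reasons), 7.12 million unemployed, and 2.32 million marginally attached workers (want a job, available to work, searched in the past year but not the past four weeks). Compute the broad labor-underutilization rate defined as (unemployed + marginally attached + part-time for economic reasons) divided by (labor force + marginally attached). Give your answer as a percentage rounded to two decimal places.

Broad underutilization rate ≈ 11.39%.

Labor force = 115.77 + 7.12 = 122.89 million.
Numerator = 7.12 + 2.32 + 4.82 = 14.26 million.
Denominator = 122.89 + 2.32 = 125.21 million.
Broad rate = 14.26 / 125.21 = 11.39%.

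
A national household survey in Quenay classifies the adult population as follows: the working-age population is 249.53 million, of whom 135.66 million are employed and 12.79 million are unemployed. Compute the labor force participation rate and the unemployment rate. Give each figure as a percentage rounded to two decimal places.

Labor force participation rate ≈ 59.49%; unemployment rate ≈ 8.62%.

Labor force = employed + unemployed = 135.66 + 12.79 = 148.45 million.
Unemployment rate = 12.79 / 148.45 = 8.62%.
Labor force participation rate = 148.45 / 249.53 = 59.49%.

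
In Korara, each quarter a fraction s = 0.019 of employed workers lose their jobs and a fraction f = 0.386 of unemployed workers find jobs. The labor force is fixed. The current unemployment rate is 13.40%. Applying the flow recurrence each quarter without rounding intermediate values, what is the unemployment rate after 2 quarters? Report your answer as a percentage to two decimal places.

Unemployment rate after two quarters ≈ 7.77%.

With a fixed labor force, u_{t+1} = u_t + s·(1−u_t) − f·u_t = u_t·(1−s−f) + s.
Here 1−s−f = 0.595 and s = 0.019.
u_1 = 0.134000 × 0.595 + 0.019 = 0.098730.
u_2 = 0.098730 × 0.595 + 0.019 = 0.077744.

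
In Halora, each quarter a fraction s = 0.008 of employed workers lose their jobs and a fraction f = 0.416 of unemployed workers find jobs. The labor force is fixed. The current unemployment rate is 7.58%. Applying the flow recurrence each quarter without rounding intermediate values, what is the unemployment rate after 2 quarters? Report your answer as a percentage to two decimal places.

Unemployment rate after two quarters ≈ 3.78%.

With a fixed labor force, u_{t+1} = u_t + s·(1−u_t) − f·u_t = u_t·(1−s−f) + s.
Here 1−s−f = 0.576 and s = 0.008.
u_1 = 0.075800 × 0.576 + 0.008 = 0.051661.
u_2 = 0.051661 × 0.576 + 0.008 = 0.037757.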